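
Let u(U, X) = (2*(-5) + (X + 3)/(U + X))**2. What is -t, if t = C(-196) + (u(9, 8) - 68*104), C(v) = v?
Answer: 2075171/289 ≈ 7180.5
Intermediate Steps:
u(U, X) = (-10 + (3 + X)/(U + X))**2
t = -2075171/289 (t = -196 + ((-3 + 9*8 + 10*9)**2/(9 + 8)**2 - 68*104) = -196 + ((-3 + 72 + 90)**2/17**2 - 7072) = -196 + ((1/289)*159**2 - 7072) = -196 + ((1/289)*25281 - 7072) = -196 + (25281/289 - 7072) = -196 - 2018527/289 = -2075171/289 ≈ -7180.5)
-t = -1*(-2075171/289) = 2075171/289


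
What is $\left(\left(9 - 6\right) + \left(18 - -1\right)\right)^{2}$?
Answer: $484$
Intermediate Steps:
$\left(\left(9 - 6\right) + \left(18 - -1\right)\right)^{2} = \left(\left(9 - 6\right) + \left(18 + 1\right)\right)^{2} = \left(3 + 19\right)^{2} = 22^{2} = 484$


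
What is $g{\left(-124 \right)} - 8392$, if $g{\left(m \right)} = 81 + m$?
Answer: $-8435$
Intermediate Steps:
$g{\left(-124 \right)} - 8392 = \left(81 - 124\right) - 8392 = -43 - 8392 = -8435$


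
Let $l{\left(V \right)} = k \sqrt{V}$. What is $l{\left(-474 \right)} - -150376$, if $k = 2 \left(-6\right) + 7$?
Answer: $150376 - 5 i \sqrt{474} \approx 1.5038 \cdot 10^{5} - 108.86 i$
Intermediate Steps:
$k = -5$ ($k = -12 + 7 = -5$)
$l{\left(V \right)} = - 5 \sqrt{V}$
$l{\left(-474 \right)} - -150376 = - 5 \sqrt{-474} - -150376 = - 5 i \sqrt{474} + 150376 = 150376 - 5 i \sqrt{474}$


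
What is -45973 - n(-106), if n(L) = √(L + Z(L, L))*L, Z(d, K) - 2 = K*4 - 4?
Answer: -45973 + 212*I*√133 ≈ -45973.0 + 2444.9*I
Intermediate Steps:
Z(d, K) = -2 + 4*K (Z(d, K) = 2 + (K*4 - 4) = 2 + (4*K - 4) = 2 + (-4 + 4*K) = -2 + 4*K)
n(L) = L*√(-2 + 5*L) (n(L) = √(L + (-2 + 4*L))*L = √(-2 + 5*L)*L = L*√(-2 + 5*L))
-45973 - n(-106) = -45973 - (-106)*√(-2 + 5*(-106)) = -45973 - (-106)*√(-2 - 530) = -45973 - (-106)*√(-532) = -45973 - (-106)*2*I*√133 = -45973 - (-212)*I*√133 = -45973 + 212*I*√133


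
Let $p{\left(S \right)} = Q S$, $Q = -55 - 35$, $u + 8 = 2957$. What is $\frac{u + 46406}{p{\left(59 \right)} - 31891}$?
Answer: $- \frac{49355}{37201} \approx -1.3267$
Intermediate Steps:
$u = 2949$ ($u = -8 + 2957 = 2949$)
$Q = -90$ ($Q = -55 - 35 = -90$)
$p{\left(S \right)} = - 90 S$
$\frac{u + 46406}{p{\left(59 \right)} - 31891} = \frac{2949 + 46406}{\left(-90\right) 59 - 31891} = \frac{49355}{-5310 - 31891} = \frac{49355}{-37201} = 49355 \left(- \frac{1}{37201}\right) = - \frac{49355}{37201}$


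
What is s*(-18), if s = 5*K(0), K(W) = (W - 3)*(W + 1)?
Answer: 270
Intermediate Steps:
K(W) = (1 + W)*(-3 + W) (K(W) = (-3 + W)*(1 + W) = (1 + W)*(-3 + W))
s = -15 (s = 5*(-3 + 0² - 2*0) = 5*(-3 + 0 + 0) = 5*(-3) = -15)
s*(-18) = -15*(-18) = 270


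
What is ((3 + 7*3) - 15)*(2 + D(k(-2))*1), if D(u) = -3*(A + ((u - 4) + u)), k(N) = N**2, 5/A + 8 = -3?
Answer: -855/11 ≈ -77.727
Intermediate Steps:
A = -5/11 (A = 5/(-8 - 3) = 5/(-11) = 5*(-1/11) = -5/11 ≈ -0.45455)
D(u) = 147/11 - 6*u (D(u) = -3*(-5/11 + ((u - 4) + u)) = -3*(-5/11 + ((-4 + u) + u)) = -3*(-5/11 + (-4 + 2*u)) = -3*(-49/11 + 2*u) = 147/11 - 6*u)
((3 + 7*3) - 15)*(2 + D(k(-2))*1) = ((3 + 7*3) - 15)*(2 + (147/11 - 6*(-2)**2)*1) = ((3 + 21) - 15)*(2 + (147/11 - 6*4)*1) = (24 - 15)*(2 + (147/11 - 24)*1) = 9*(2 - 117/11*1) = 9*(2 - 117/11) = 9*(-95/11) = -855/11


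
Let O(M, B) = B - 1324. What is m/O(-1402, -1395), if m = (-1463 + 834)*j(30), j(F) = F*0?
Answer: 0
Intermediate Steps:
j(F) = 0
O(M, B) = -1324 + B
m = 0 (m = (-1463 + 834)*0 = -629*0 = 0)
m/O(-1402, -1395) = 0/(-1324 - 1395) = 0/(-2719) = 0*(-1/2719) = 0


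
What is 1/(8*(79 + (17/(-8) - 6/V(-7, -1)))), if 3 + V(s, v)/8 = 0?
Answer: 1/617 ≈ 0.0016207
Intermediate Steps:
V(s, v) = -24 (V(s, v) = -24 + 8*0 = -24 + 0 = -24)
1/(8*(79 + (17/(-8) - 6/V(-7, -1)))) = 1/(8*(79 + (17/(-8) - 6/(-24)))) = 1/(8*(79 + (17*(-⅛) - 6*(-1/24)))) = 1/(8*(79 + (-17/8 + ¼))) = 1/(8*(79 - 15/8)) = 1/(8*(617/8)) = 1/617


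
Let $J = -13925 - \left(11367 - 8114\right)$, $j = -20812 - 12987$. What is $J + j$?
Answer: $-50977$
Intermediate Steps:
$j = -33799$ ($j = -20812 - 12987 = -33799$)
$J = -17178$ ($J = -13925 - \left(11367 - 8114\right) = -13925 - 3253 = -17178$)
$J + j = -17178 - 33799 = -50977$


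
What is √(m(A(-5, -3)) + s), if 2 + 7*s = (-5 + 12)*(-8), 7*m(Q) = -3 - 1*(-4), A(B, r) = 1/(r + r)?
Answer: I*√399/7 ≈ 2.8536*I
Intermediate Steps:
A(B, r) = 1/(2*r)
m(Q) = ⅐ (m(Q) = (-3 - 1*(-4))/7 = (-3 + 4)/7 = (⅐)*1 = ⅐)
s = -58/7 (s = -2/7 + ((-5 + 12)*(-8))/7 = -2/7 + (7*(-8))/7 = -2/7 + (⅐)*(-56) = -2/7 - 8 = -58/7 ≈ -8.2857)
√(m(A(-5, -3)) + s) = √(⅐ - 58/7) = √(-57/7) = I*√399/7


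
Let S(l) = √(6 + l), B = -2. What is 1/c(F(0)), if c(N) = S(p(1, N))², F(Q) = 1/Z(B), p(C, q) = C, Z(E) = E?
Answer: ⅐ ≈ 0.14286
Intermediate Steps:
F(Q) = -½ (F(Q) = 1/(-2) = -½)
c(N) = 7 (c(N) = (√(6 + 1))² = (√7)² = 7)
1/c(F(0)) = 1/7 = ⅐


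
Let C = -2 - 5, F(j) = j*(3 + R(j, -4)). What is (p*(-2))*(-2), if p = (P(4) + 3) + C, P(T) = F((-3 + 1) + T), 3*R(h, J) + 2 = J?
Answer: -8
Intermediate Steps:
R(h, J) = -⅔ + J/3
F(j) = j (F(j) = j*(3 + (-⅔ + (⅓)*(-4))) = j*(3 + (-⅔ - 4/3)) = j*(3 - 2) = j*1 = j)
P(T) = -2 + T (P(T) = (-3 + 1) + T = -2 + T)
C = -7
p = -2 (p = ((-2 + 4) + 3) - 7 = (2 + 3) - 7 = 5 - 7 = -2)
(p*(-2))*(-2) = -2*(-2)*(-2) = 4*(-2) = -8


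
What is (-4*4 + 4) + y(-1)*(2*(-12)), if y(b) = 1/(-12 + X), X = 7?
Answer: -36/5 ≈ -7.2000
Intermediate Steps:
y(b) = -⅕ (y(b) = 1/(-12 + 7) = 1/(-5) = -⅕)
(-4*4 + 4) + y(-1)*(2*(-12)) = (-4*4 + 4) - 2*(-12)/5 = (-16 + 4) - ⅕*(-24) = -12 + 24/5 = -36/5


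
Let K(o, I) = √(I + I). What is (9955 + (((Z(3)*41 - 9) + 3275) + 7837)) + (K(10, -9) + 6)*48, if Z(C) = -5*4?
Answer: 20526 + 144*I*√2 ≈ 20526.0 + 203.65*I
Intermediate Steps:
Z(C) = -20
K(o, I) = √2*√I (K(o, I) = √(2*I) = √2*√I)
(9955 + (((Z(3)*41 - 9) + 3275) + 7837)) + (K(10, -9) + 6)*48 = (9955 + (((-20*41 - 9) + 3275) + 7837)) + (√2*√(-9) + 6)*48 = (9955 + (((-820 - 9) + 3275) + 7837)) + (√2*(3*I) + 6)*48 = (9955 + ((-829 + 3275) + 7837)) + (3*I*√2 + 6)*48 = (9955 + (2446 + 7837)) + (6 + 3*I*√2)*48 = (9955 + 10283) + (288 + 144*I*√2) = 20238 + (288 + 144*I*√2) = 20526 + 144*I*√2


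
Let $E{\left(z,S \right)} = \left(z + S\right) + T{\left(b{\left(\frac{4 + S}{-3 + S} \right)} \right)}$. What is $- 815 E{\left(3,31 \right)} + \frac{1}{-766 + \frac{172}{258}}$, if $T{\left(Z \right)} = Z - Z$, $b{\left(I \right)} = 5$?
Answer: $- \frac{63622163}{2296} \approx -27710.0$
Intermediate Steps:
$T{\left(Z \right)} = 0$
$E{\left(z,S \right)} = S + z$ ($E{\left(z,S \right)} = \left(z + S\right) + 0 = \left(S + z\right) + 0 = S + z$)
$- 815 E{\left(3,31 \right)} + \frac{1}{-766 + \frac{172}{258}} = - 815 \left(31 + 3\right) + \frac{1}{-766 + \frac{172}{258}} = \left(-815\right) 34 + \frac{1}{-766 + 172 \cdot \frac{1}{258}} = -27710 + \frac{1}{-766 + \frac{2}{3}} = -27710 + \frac{1}{- \frac{2296}{3}} = -27710 - \frac{3}{2296} = - \frac{63622163}{2296}$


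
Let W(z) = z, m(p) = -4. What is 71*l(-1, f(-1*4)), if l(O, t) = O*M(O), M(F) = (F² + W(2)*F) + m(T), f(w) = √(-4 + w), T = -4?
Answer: 355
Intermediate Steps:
M(F) = -4 + F² + 2*F (M(F) = (F² + 2*F) - 4 = -4 + F² + 2*F)
l(O, t) = O*(-4 + O² + 2*O)
71*l(-1, f(-1*4)) = 71*(-(-4 + (-1)² + 2*(-1))) = 71*(-(-4 + 1 - 2)) = 71*(-1*(-5)) = 71*5 = 355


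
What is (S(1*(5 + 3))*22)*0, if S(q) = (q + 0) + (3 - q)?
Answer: 0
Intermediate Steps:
S(q) = 3 (S(q) = q + (3 - q) = 3)
(S(1*(5 + 3))*22)*0 = (3*22)*0 = 66*0 = 0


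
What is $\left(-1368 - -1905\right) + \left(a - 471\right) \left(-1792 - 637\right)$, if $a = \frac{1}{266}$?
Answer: $\frac{43494301}{38} \approx 1.1446 \cdot 10^{6}$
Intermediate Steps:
$a = \frac{1}{266} \approx 0.0037594$
$\left(-1368 - -1905\right) + \left(a - 471\right) \left(-1792 - 637\right) = \left(-1368 - -1905\right) + \left(\frac{1}{266} - 471\right) \left(-1792 - 637\right) = \left(-1368 + 1905\right) - - \frac{43473895}{38} = 537 + \frac{43473895}{38} = \frac{43494301}{38}$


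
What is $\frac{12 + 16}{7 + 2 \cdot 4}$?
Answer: $\frac{28}{15} \approx 1.8667$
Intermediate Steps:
$\frac{12 + 16}{7 + 2 \cdot 4} = \frac{28}{7 + 8} = \frac{28}{15}$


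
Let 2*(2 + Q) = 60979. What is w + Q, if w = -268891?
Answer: -476807/2 ≈ -2.3840e+5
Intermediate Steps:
Q = 60975/2 (Q = -2 + (½)*60979 = -2 + 60979/2 = 60975/2 ≈ 30488.)
w + Q = -268891 + 60975/2 = -476807/2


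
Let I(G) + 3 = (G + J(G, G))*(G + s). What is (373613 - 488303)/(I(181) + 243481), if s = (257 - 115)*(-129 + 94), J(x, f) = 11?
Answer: 11469/67601 ≈ 0.16966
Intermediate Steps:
s = -4970 (s = 142*(-35) = -4970)
I(G) = -3 + (-4970 + G)*(11 + G) (I(G) = -3 + (G + 11)*(G - 4970) = -3 + (11 + G)*(-4970 + G) = -3 + (-4970 + G)*(11 + G))
(373613 - 488303)/(I(181) + 243481) = (373613 - 488303)/((-54673 + 181**2 - 4959*181) + 243481) = -114690/((-54673 + 32761 - 897579) + 243481) = -114690/(-919491 + 243481) = -114690/(-676010) = -114690*(-1/676010) = 11469/67601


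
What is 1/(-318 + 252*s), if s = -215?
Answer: -1/54498 ≈ -1.8349e-5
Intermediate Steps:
1/(-318 + 252*s) = 1/(-318 + 252*(-215)) = 1/(-318 - 54180) = 1/(-54498) = -1/54498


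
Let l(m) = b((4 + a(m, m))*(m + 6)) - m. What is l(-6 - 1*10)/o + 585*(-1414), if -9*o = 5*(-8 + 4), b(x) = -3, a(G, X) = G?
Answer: -16543683/20 ≈ -8.2718e+5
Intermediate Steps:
o = 20/9 (o = -5*(-8 + 4)/9 = -5*(-4)/9 = -⅑*(-20) = 20/9 ≈ 2.2222)
l(m) = -3 - m
l(-6 - 1*10)/o + 585*(-1414) = (-3 - (-6 - 1*10))/(20/9) + 585*(-1414) = (-3 - (-6 - 10))*(9/20) - 827190 = (-3 - 1*(-16))*(9/20) - 827190 = (-3 + 16)*(9/20) - 827190 = 13*(9/20) - 827190 = 117/20 - 827190 = -16543683/20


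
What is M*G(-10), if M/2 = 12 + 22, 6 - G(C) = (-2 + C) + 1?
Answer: 1156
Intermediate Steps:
G(C) = 7 - C (G(C) = 6 - ((-2 + C) + 1) = 6 - (-1 + C) = 6 + (1 - C) = 7 - C)
M = 68 (M = 2*(12 + 22) = 2*34 = 68)
M*G(-10) = 68*(7 - 1*(-10)) = 68*(7 + 10) = 68*17 = 1156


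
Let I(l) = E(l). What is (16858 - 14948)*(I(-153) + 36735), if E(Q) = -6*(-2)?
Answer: 70186770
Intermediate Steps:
E(Q) = 12
I(l) = 12
(16858 - 14948)*(I(-153) + 36735) = (16858 - 14948)*(12 + 36735) = 1910*36747 = 70186770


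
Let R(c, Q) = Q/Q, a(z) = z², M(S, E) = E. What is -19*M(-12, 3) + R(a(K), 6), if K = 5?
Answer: -56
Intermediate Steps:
R(c, Q) = 1
-19*M(-12, 3) + R(a(K), 6) = -19*3 + 1 = -57 + 1 = -56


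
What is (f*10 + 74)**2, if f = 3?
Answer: 10816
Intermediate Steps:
(f*10 + 74)**2 = (3*10 + 74)**2 = (30 + 74)**2 = 104**2 = 10816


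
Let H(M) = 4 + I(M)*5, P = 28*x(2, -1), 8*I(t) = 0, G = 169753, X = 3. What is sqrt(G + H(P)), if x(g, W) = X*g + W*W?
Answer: sqrt(169757) ≈ 412.02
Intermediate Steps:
I(t) = 0 (I(t) = (1/8)*0 = 0)
x(g, W) = W**2 + 3*g (x(g, W) = 3*g + W*W = 3*g + W**2 = W**2 + 3*g)
P = 196 (P = 28*((-1)**2 + 3*2) = 28*(1 + 6) = 28*7 = 196)
H(M) = 4 (H(M) = 4 + 0*5 = 4 + 0 = 4)
sqrt(G + H(P)) = sqrt(169753 + 4) = sqrt(169757)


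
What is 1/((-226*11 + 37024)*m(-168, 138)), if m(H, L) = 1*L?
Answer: 1/4766244 ≈ 2.0981e-7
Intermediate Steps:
m(H, L) = L
1/((-226*11 + 37024)*m(-168, 138)) = 1/((-226*11 + 37024)*138) = (1/138)/(-2486 + 37024) = (1/138)/34538 = (1/34538)*(1/138) = 1/4766244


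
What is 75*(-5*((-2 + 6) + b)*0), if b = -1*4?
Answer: 0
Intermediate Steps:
b = -4
75*(-5*((-2 + 6) + b)*0) = 75*(-5*((-2 + 6) - 4)*0) = 75*(-5*(4 - 4)*0) = 75*(-5*0*0) = 75*(0*0) = 75*0 = 0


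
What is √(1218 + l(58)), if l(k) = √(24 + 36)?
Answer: √(1218 + 2*√15) ≈ 35.011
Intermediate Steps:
l(k) = 2*√15 (l(k) = √60 = 2*√15)
√(1218 + l(58)) = √(1218 + 2*√15)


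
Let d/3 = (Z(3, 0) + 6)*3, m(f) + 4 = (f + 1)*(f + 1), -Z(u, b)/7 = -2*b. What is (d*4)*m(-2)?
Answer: -648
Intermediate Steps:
Z(u, b) = 14*b (Z(u, b) = -(-14)*b = 14*b)
m(f) = -4 + (1 + f)² (m(f) = -4 + (f + 1)*(f + 1) = -4 + (1 + f)*(1 + f) = -4 + (1 + f)²)
d = 54 (d = 3*((14*0 + 6)*3) = 3*((0 + 6)*3) = 3*(6*3) = 3*18 = 54)
(d*4)*m(-2) = (54*4)*(-4 + (1 - 2)²) = 216*(-4 + (-1)²) = 216*(-4 + 1) = 216*(-3) = -648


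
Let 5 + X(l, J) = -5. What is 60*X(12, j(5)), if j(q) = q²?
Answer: -600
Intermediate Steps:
X(l, J) = -10 (X(l, J) = -5 - 5 = -10)
60*X(12, j(5)) = 60*(-10) = -600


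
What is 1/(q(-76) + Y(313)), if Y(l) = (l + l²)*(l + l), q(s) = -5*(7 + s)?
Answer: 1/61524877 ≈ 1.6254e-8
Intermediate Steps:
q(s) = -35 - 5*s
Y(l) = 2*l*(l + l²) (Y(l) = (l + l²)*(2*l) = 2*l*(l + l²))
1/(q(-76) + Y(313)) = 1/((-35 - 5*(-76)) + 2*313²*(1 + 313)) = 1/((-35 + 380) + 2*97969*314) = 1/(345 + 61524532) = 1/61524877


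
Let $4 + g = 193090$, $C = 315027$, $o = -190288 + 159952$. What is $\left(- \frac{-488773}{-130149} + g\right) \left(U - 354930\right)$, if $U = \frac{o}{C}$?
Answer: $- \frac{13191499798171820222}{192490371} \approx -6.8531 \cdot 10^{10}$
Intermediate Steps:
$o = -30336$
$g = 193086$ ($g = -4 + 193090 = 193086$)
$U = - \frac{10112}{105009}$ ($U = - \frac{30336}{315027} = \left(-30336\right) \frac{1}{315027} = - \frac{10112}{105009} \approx -0.096297$)
$\left(- \frac{-488773}{-130149} + g\right) \left(U - 354930\right) = \left(- \frac{-488773}{-130149} + 193086\right) \left(- \frac{10112}{105009} - 354930\right) = \left(- \frac{\left(-488773\right) \left(-1\right)}{130149} + 193086\right) \left(- \frac{37270854482}{105009}\right) = \left(\left(-1\right) \frac{488773}{130149} + 193086\right) \left(- \frac{37270854482}{105009}\right) = \left(- \frac{488773}{130149} + 193086\right) \left(- \frac{37270854482}{105009}\right) = \frac{25129461041}{130149} \left(- \frac{37270854482}{105009}\right) = - \frac{13191499798171820222}{192490371}$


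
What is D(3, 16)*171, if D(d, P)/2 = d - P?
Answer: -4446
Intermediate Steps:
D(d, P) = -2*P + 2*d (D(d, P) = 2*(d - P) = -2*P + 2*d)
D(3, 16)*171 = (-2*16 + 2*3)*171 = (-32 + 6)*171 = -26*171 = -4446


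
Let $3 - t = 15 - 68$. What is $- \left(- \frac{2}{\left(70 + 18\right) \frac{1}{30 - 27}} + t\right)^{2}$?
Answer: $- \frac{6056521}{1936} \approx -3128.4$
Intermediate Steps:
$t = 56$ ($t = 3 - \left(15 - 68\right) = 3 - -53 = 3 + 53 = 56$)
$- \left(- \frac{2}{\left(70 + 18\right) \frac{1}{30 - 27}} + t\right)^{2} = - \left(- \frac{2}{\left(70 + 18\right) \frac{1}{30 - 27}} + 56\right)^{2} = - \left(- \frac{2}{88 \cdot \frac{1}{3}} + 56\right)^{2} = - \left(- \frac{2}{\frac{88}{3}} + 56\right)^{2} = - \left(\left(-2\right) \frac{3}{88} + 56\right)^{2} = - \left(- \frac{3}{44} + 56\right)^{2} = - \left(\frac{2461}{44}\right)^{2} = \left(-1\right) \frac{6056521}{1936} = - \frac{6056521}{1936}$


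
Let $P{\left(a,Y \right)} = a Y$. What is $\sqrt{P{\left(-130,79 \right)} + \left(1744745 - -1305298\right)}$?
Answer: $\sqrt{3039773} \approx 1743.5$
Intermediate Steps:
$P{\left(a,Y \right)} = Y a$
$\sqrt{P{\left(-130,79 \right)} + \left(1744745 - -1305298\right)} = \sqrt{79 \left(-130\right) + \left(1744745 - -1305298\right)} = \sqrt{-10270 + \left(1744745 + 1305298\right)} = \sqrt{-10270 + 3050043} = \sqrt{3039773}$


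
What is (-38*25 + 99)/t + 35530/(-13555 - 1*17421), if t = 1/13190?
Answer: -15804365135/1408 ≈ -1.1225e+7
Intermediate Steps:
t = 1/13190 ≈ 7.5815e-5
(-38*25 + 99)/t + 35530/(-13555 - 1*17421) = (-38*25 + 99)/(1/13190) + 35530/(-13555 - 1*17421) = (-950 + 99)*13190 + 35530/(-13555 - 17421) = -851*13190 + 35530/(-30976) = -11224690 + 35530*(-1/30976) = -11224690 - 1615/1408 = -15804365135/1408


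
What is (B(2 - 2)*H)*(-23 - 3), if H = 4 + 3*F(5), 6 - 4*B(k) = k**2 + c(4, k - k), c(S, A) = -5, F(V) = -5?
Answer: 1573/2 ≈ 786.50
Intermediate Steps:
B(k) = 11/4 - k**2/4 (B(k) = 3/2 - (k**2 - 5)/4 = 3/2 - (-5 + k**2)/4 = 3/2 + (5/4 - k**2/4) = 11/4 - k**2/4)
H = -11 (H = 4 + 3*(-5) = 4 - 15 = -11)
(B(2 - 2)*H)*(-23 - 3) = ((11/4 - (2 - 2)**2/4)*(-11))*(-23 - 3) = ((11/4 - 1/4*0**2)*(-11))*(-26) = ((11/4 - 1/4*0)*(-11))*(-26) = ((11/4 + 0)*(-11))*(-26) = ((11/4)*(-11))*(-26) = -121/4*(-26) = 1573/2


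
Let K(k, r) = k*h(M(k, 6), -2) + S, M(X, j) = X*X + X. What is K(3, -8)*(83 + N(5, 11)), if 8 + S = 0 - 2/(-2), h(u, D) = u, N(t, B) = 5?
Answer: 2552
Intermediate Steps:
M(X, j) = X + X**2 (M(X, j) = X**2 + X = X + X**2)
S = -7 (S = -8 + (0 - 2/(-2)) = -8 + (0 - 2*(-1/2)) = -8 + (0 + 1) = -8 + 1 = -7)
K(k, r) = -7 + k**2*(1 + k) (K(k, r) = k*(k*(1 + k)) - 7 = k**2*(1 + k) - 7 = -7 + k**2*(1 + k))
K(3, -8)*(83 + N(5, 11)) = (-7 + 3**2*(1 + 3))*(83 + 5) = (-7 + 9*4)*88 = (-7 + 36)*88 = 29*88 = 2552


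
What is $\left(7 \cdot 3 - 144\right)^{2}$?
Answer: $15129$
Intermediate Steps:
$\left(7 \cdot 3 - 144\right)^{2} = \left(21 - 144\right)^{2} = \left(-123\right)^{2} = 15129$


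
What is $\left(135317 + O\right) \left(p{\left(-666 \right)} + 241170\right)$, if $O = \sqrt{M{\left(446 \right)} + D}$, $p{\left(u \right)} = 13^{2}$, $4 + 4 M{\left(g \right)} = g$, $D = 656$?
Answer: $32657269463 + \frac{241339 \sqrt{3066}}{2} \approx 3.2664 \cdot 10^{10}$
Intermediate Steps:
$M{\left(g \right)} = -1 + \frac{g}{4}$
$p{\left(u \right)} = 169$
$O = \frac{\sqrt{3066}}{2}$ ($O = \sqrt{\left(-1 + \frac{1}{4} \cdot 446\right) + 656} = \sqrt{\left(-1 + \frac{223}{2}\right) + 656} = \sqrt{\frac{221}{2} + 656} = \sqrt{\frac{1533}{2}} = \frac{\sqrt{3066}}{2} \approx 27.686$)
$\left(135317 + O\right) \left(p{\left(-666 \right)} + 241170\right) = \left(135317 + \frac{\sqrt{3066}}{2}\right) \left(169 + 241170\right) = \left(135317 + \frac{\sqrt{3066}}{2}\right) 241339 = 32657269463 + \frac{241339 \sqrt{3066}}{2}$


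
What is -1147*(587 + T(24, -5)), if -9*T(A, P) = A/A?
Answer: -6058454/9 ≈ -6.7316e+5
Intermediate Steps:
T(A, P) = -⅑ (T(A, P) = -A/(9*A) = -⅑*1 = -⅑)
-1147*(587 + T(24, -5)) = -1147*(587 - ⅑) = -1147*5282/9 = -6058454/9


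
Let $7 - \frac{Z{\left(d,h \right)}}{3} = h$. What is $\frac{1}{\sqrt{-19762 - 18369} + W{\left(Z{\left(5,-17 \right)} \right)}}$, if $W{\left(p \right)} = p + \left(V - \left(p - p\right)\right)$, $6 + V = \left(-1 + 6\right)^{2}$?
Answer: $\frac{91}{46412} - \frac{i \sqrt{38131}}{46412} \approx 0.0019607 - 0.0042074 i$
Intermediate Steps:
$Z{\left(d,h \right)} = 21 - 3 h$
$V = 19$ ($V = -6 + \left(-1 + 6\right)^{2} = -6 + 5^{2} = -6 + 25 = 19$)
$W{\left(p \right)} = 19 + p$ ($W{\left(p \right)} = p + \left(19 - \left(p - p\right)\right) = p + \left(19 - 0\right) = p + \left(19 + 0\right) = p + 19 = 19 + p$)
$\frac{1}{\sqrt{-19762 - 18369} + W{\left(Z{\left(5,-17 \right)} \right)}} = \frac{1}{\sqrt{-19762 - 18369} + \left(19 + \left(21 - -51\right)\right)} = \frac{1}{\sqrt{-38131} + \left(19 + \left(21 + 51\right)\right)} = \frac{1}{i \sqrt{38131} + \left(19 + 72\right)} = \frac{1}{i \sqrt{38131} + 91} = \frac{1}{91 + i \sqrt{38131}}$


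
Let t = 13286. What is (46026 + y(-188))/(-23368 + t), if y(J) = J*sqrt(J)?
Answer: -23013/5041 + 188*I*sqrt(47)/5041 ≈ -4.5652 + 0.25568*I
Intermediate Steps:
y(J) = J**(3/2)
(46026 + y(-188))/(-23368 + t) = (46026 + (-188)**(3/2))/(-23368 + 13286) = (46026 - 376*I*sqrt(47))/(-10082) = (46026 - 376*I*sqrt(47))*(-1/10082) = -23013/5041 + 188*I*sqrt(47)/5041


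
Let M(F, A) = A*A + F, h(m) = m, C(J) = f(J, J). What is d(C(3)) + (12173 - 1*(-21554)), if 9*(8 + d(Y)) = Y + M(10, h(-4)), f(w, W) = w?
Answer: 303500/9 ≈ 33722.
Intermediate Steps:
C(J) = J
M(F, A) = F + A**2 (M(F, A) = A**2 + F = F + A**2)
d(Y) = -46/9 + Y/9 (d(Y) = -8 + (Y + (10 + (-4)**2))/9 = -8 + (Y + (10 + 16))/9 = -8 + (Y + 26)/9 = -8 + (26 + Y)/9 = -8 + (26/9 + Y/9) = -46/9 + Y/9)
d(C(3)) + (12173 - 1*(-21554)) = (-46/9 + (1/9)*3) + (12173 - 1*(-21554)) = (-46/9 + 1/3) + (12173 + 21554) = -43/9 + 33727 = 303500/9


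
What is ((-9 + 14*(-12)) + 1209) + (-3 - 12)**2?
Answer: 1257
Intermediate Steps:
((-9 + 14*(-12)) + 1209) + (-3 - 12)**2 = ((-9 - 168) + 1209) + (-15)**2 = (-177 + 1209) + 225 = 1032 + 225 = 1257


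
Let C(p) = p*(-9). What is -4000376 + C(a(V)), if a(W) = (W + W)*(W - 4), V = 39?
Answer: -4024946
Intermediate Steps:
a(W) = 2*W*(-4 + W) (a(W) = (2*W)*(-4 + W) = 2*W*(-4 + W))
C(p) = -9*p
-4000376 + C(a(V)) = -4000376 - 18*39*(-4 + 39) = -4000376 - 18*39*35 = -4000376 - 9*2730 = -4000376 - 24570 = -4024946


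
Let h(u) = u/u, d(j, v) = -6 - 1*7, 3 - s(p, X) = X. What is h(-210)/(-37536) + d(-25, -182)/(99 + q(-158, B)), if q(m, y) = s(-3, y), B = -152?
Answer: -244111/4767072 ≈ -0.051208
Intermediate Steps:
s(p, X) = 3 - X
q(m, y) = 3 - y
d(j, v) = -13 (d(j, v) = -6 - 7 = -13)
h(u) = 1
h(-210)/(-37536) + d(-25, -182)/(99 + q(-158, B)) = 1/(-37536) - 13/(99 + (3 - 1*(-152))) = 1*(-1/37536) - 13/(99 + (3 + 152)) = -1/37536 - 13/(99 + 155) = -1/37536 - 13/254 = -244111/4767072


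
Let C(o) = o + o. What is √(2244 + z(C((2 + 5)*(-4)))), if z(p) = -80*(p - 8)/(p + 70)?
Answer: 2*√31969/7 ≈ 51.085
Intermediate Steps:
C(o) = 2*o
z(p) = -80*(-8 + p)/(70 + p)
√(2244 + z(C((2 + 5)*(-4)))) = √(2244 + 80*(8 - 2*(2 + 5)*(-4))/(70 + 2*((2 + 5)*(-4)))) = √(2244 + 80*(8 - 2*7*(-4))/(70 + 2*(7*(-4)))) = √(2244 + 80*(8 - 2*(-28))/(70 + 2*(-28))) = √(2244 + 80*(8 - 1*(-56))/(70 - 56)) = √(2244 + 80*(8 + 56)/14) = √(2244 + 80*(1/14)*64) = √(2244 + 2560/7) = √(18268/7) = 2*√31969/7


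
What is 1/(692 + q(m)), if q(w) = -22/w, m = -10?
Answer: 5/3471 ≈ 0.0014405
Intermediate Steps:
1/(692 + q(m)) = 1/(692 - 22/(-10)) = 1/(692 - 22*(-1/10)) = 1/(692 + 11/5) = 1/(3471/5) = 5/3471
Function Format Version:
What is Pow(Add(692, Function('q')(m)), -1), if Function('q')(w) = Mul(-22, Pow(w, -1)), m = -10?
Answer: Rational(5, 3471) ≈ 0.0014405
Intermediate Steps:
Pow(Add(692, Function('q')(m)), -1) = Pow(Add(692, Mul(-22, Pow(-10, -1))), -1) = Pow(Add(692, Mul(-22, Rational(-1, 10))), -1) = Pow(Add(692, Rational(11, 5)), -1) = Pow(Rational(3471, 5), -1) = Rational(5, 3471)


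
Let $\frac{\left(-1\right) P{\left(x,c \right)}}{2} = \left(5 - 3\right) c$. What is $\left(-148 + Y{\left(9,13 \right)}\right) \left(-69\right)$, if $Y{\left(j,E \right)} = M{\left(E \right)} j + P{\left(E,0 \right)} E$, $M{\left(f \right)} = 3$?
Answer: $8349$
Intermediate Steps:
$P{\left(x,c \right)} = - 4 c$ ($P{\left(x,c \right)} = - 2 \left(5 - 3\right) c = - 2 \cdot 2 c = - 4 c$)
$Y{\left(j,E \right)} = 3 j$ ($Y{\left(j,E \right)} = 3 j + \left(-4\right) 0 E = 3 j + 0 E = 3 j + 0 = 3 j$)
$\left(-148 + Y{\left(9,13 \right)}\right) \left(-69\right) = \left(-148 + 3 \cdot 9\right) \left(-69\right) = \left(-148 + 27\right) \left(-69\right) = \left(-121\right) \left(-69\right) = 8349$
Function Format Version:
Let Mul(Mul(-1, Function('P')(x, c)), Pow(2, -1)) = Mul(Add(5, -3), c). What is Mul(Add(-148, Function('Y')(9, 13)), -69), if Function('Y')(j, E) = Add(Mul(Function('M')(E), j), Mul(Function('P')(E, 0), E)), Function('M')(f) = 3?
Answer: 8349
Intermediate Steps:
Function('P')(x, c) = Mul(-4, c) (Function('P')(x, c) = Mul(-2, Mul(Add(5, -3), c)) = Mul(-2, Mul(2, c)) = Mul(-4, c))
Function('Y')(j, E) = Mul(3, j) (Function('Y')(j, E) = Add(Mul(3, j), Mul(Mul(-4, 0), E)) = Add(Mul(3, j), Mul(0, E)) = Add(Mul(3, j), 0) = Mul(3, j))
Mul(Add(-148, Function('Y')(9, 13)), -69) = Mul(Add(-148, Mul(3, 9)), -69) = Mul(Add(-148, 27), -69) = Mul(-121, -69) = 8349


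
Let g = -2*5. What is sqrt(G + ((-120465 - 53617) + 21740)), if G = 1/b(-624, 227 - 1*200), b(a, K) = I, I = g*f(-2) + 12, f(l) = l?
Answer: I*sqrt(9749886)/8 ≈ 390.31*I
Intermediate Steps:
g = -10
I = 32 (I = -10*(-2) + 12 = 20 + 12 = 32)
b(a, K) = 32
G = 1/32 ≈ 0.031250
sqrt(G + ((-120465 - 53617) + 21740)) = sqrt(1/32 + ((-120465 - 53617) + 21740)) = sqrt(1/32 + (-174082 + 21740)) = sqrt(1/32 - 152342) = sqrt(-4874943/32) = I*sqrt(9749886)/8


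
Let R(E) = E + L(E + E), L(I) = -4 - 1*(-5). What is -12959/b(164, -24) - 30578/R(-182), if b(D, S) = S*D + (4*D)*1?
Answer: 102641419/593680 ≈ 172.89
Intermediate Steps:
L(I) = 1 (L(I) = -4 + 5 = 1)
b(D, S) = 4*D + D*S (b(D, S) = D*S + 4*D = 4*D + D*S)
R(E) = 1 + E (R(E) = E + 1 = 1 + E)
-12959/b(164, -24) - 30578/R(-182) = -12959*1/(164*(4 - 24)) - 30578/(1 - 182) = -12959/(164*(-20)) - 30578/(-181) = -12959/(-3280) - 30578*(-1/181) = -12959*(-1/3280) + 30578/181 = 12959/3280 + 30578/181 = 102641419/593680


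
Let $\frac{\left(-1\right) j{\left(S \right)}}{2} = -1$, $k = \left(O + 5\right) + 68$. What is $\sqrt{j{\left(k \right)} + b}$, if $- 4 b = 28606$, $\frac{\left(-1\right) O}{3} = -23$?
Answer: $\frac{i \sqrt{28598}}{2} \approx 84.555 i$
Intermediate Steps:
$O = 69$ ($O = \left(-3\right) \left(-23\right) = 69$)
$b = - \frac{14303}{2}$ ($b = \left(- \frac{1}{4}\right) 28606 = - \frac{14303}{2} \approx -7151.5$)
$k = 142$ ($k = \left(69 + 5\right) + 68 = 74 + 68 = 142$)
$j{\left(S \right)} = 2$ ($j{\left(S \right)} = \left(-2\right) \left(-1\right) = 2$)
$\sqrt{j{\left(k \right)} + b} = \sqrt{2 - \frac{14303}{2}} = \sqrt{- \frac{14299}{2}} = \frac{i \sqrt{28598}}{2}$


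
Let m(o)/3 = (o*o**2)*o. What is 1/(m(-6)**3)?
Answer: 1/58773123072 ≈ 1.7015e-11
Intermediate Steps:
m(o) = 3*o**4 (m(o) = 3*((o*o**2)*o) = 3*(o**3*o) = 3*o**4)
1/(m(-6)**3) = 1/((3*(-6)**4)**3) = 1/((3*1296)**3) = 1/(3888**3) = 1/58773123072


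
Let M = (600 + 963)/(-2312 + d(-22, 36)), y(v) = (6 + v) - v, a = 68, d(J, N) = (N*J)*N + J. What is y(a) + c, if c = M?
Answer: 61171/10282 ≈ 5.9493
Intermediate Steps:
d(J, N) = J + J*N² (d(J, N) = (J*N)*N + J = J*N² + J = J + J*N²)
y(v) = 6
M = -521/10282 (M = (600 + 963)/(-2312 - 22*(1 + 36²)) = 1563/(-2312 - 22*(1 + 1296)) = 1563/(-2312 - 22*1297) = 1563/(-2312 - 28534) = 1563/(-30846) = 1563*(-1/30846) = -521/10282 ≈ -0.050671)
c = -521/10282 ≈ -0.050671
y(a) + c = 6 - 521/10282 = 61171/10282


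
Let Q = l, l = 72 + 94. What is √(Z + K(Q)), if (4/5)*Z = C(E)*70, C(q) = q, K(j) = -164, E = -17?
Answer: 3*I*√734/2 ≈ 40.639*I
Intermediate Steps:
l = 166
Q = 166
Z = -2975/2 (Z = 5*(-17*70)/4 = (5/4)*(-1190) = -2975/2 ≈ -1487.5)
√(Z + K(Q)) = √(-2975/2 - 164) = √(-3303/2) = 3*I*√734/2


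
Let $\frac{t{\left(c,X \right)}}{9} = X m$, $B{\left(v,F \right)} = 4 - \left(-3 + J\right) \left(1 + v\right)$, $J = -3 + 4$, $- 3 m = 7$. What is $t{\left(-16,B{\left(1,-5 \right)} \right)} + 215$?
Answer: $47$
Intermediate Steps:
$m = - \frac{7}{3}$ ($m = \left(- \frac{1}{3}\right) 7 = - \frac{7}{3} \approx -2.3333$)
$J = 1$
$B{\left(v,F \right)} = 6 + 2 v$ ($B{\left(v,F \right)} = 4 - \left(-3 + 1\right) \left(1 + v\right) = 4 - - 2 \left(1 + v\right) = 4 - \left(-2 - 2 v\right) = 4 + \left(2 + 2 v\right) = 6 + 2 v$)
$t{\left(c,X \right)} = - 21 X$ ($t{\left(c,X \right)} = 9 X \left(- \frac{7}{3}\right) = 9 \left(- \frac{7 X}{3}\right) = - 21 X$)
$t{\left(-16,B{\left(1,-5 \right)} \right)} + 215 = - 21 \left(6 + 2 \cdot 1\right) + 215 = - 21 \left(6 + 2\right) + 215 = \left(-21\right) 8 + 215 = -168 + 215 = 47$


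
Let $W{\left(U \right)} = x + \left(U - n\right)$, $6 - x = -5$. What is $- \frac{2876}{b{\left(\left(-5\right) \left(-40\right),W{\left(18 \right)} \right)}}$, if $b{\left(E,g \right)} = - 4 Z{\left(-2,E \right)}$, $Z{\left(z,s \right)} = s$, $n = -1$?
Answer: $\frac{719}{200} \approx 3.595$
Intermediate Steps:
$x = 11$ ($x = 6 - -5 = 6 + 5 = 11$)
$W{\left(U \right)} = 12 + U$ ($W{\left(U \right)} = 11 + \left(U - -1\right) = 11 + \left(U + 1\right) = 11 + \left(1 + U\right) = 12 + U$)
$b{\left(E,g \right)} = - 4 E$
$- \frac{2876}{b{\left(\left(-5\right) \left(-40\right),W{\left(18 \right)} \right)}} = - \frac{2876}{\left(-4\right) \left(\left(-5\right) \left(-40\right)\right)} = - \frac{2876}{\left(-4\right) 200} = - \frac{2876}{-800} = \left(-2876\right) \left(- \frac{1}{800}\right) = \frac{719}{200}$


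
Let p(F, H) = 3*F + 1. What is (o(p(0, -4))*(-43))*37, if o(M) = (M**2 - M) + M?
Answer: -1591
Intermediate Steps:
p(F, H) = 1 + 3*F
o(M) = M**2
(o(p(0, -4))*(-43))*37 = ((1 + 3*0)**2*(-43))*37 = ((1 + 0)**2*(-43))*37 = (1**2*(-43))*37 = (1*(-43))*37 = -43*37 = -1591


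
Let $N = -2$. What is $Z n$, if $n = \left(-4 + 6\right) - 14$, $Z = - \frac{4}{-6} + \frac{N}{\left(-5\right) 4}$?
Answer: $- \frac{46}{5} \approx -9.2$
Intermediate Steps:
$Z = \frac{23}{30}$ ($Z = - \frac{4}{-6} - \frac{2}{\left(-5\right) 4} = \left(-4\right) \left(- \frac{1}{6}\right) - \frac{2}{-20} = \frac{2}{3} - - \frac{1}{10} = \frac{2}{3} + \frac{1}{10} = \frac{23}{30} \approx 0.76667$)
$n = -12$ ($n = 2 - 14 = -12$)
$Z n = \frac{23}{30} \left(-12\right) = - \frac{46}{5}$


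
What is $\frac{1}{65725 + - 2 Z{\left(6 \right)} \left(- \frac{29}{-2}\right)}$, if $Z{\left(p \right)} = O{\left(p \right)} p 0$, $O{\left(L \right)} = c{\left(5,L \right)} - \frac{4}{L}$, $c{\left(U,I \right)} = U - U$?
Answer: $\frac{1}{65725} \approx 1.5215 \cdot 10^{-5}$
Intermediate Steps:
$c{\left(U,I \right)} = 0$
$O{\left(L \right)} = - \frac{4}{L}$ ($O{\left(L \right)} = 0 - \frac{4}{L} = - \frac{4}{L}$)
$Z{\left(p \right)} = 0$ ($Z{\left(p \right)} = - \frac{4}{p} p 0 = \left(-4\right) 0 = 0$)
$\frac{1}{65725 + - 2 Z{\left(6 \right)} \left(- \frac{29}{-2}\right)} = \frac{1}{65725 + \left(-2\right) 0 \left(- \frac{29}{-2}\right)} = \frac{1}{65725 + 0 \left(\left(-29\right) \left(- \frac{1}{2}\right)\right)} = \frac{1}{65725 + 0 \cdot \frac{29}{2}} = \frac{1}{65725 + 0} = \frac{1}{65725}$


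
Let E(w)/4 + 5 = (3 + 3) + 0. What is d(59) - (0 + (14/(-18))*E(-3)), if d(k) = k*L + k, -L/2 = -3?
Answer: 3745/9 ≈ 416.11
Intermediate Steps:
L = 6 (L = -2*(-3) = 6)
E(w) = 4 (E(w) = -20 + 4*((3 + 3) + 0) = -20 + 4*(6 + 0) = -20 + 4*6 = -20 + 24 = 4)
d(k) = 7*k (d(k) = k*6 + k = 6*k + k = 7*k)
d(59) - (0 + (14/(-18))*E(-3)) = 7*59 - (0 + (14/(-18))*4) = 413 - (0 + (14*(-1/18))*4) = 413 - (0 - 7/9*4) = 413 - (0 - 28/9) = 413 - 1*(-28/9) = 413 + 28/9 = 3745/9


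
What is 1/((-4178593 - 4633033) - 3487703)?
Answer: -1/12299329 ≈ -8.1305e-8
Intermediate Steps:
1/((-4178593 - 4633033) - 3487703) = 1/(-8811626 - 3487703) = 1/(-12299329) = -1/12299329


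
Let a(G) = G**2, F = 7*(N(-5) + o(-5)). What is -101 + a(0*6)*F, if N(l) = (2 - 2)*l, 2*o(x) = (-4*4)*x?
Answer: -101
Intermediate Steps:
o(x) = -8*x (o(x) = ((-4*4)*x)/2 = (-16*x)/2 = -8*x)
N(l) = 0 (N(l) = 0*l = 0)
F = 280 (F = 7*(0 - 8*(-5)) = 7*(0 + 40) = 7*40 = 280)
-101 + a(0*6)*F = -101 + (0*6)**2*280 = -101 + 0**2*280 = -101 + 0*280 = -101 + 0 = -101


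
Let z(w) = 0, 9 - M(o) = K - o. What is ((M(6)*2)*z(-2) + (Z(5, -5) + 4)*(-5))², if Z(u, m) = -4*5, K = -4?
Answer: 6400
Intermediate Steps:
Z(u, m) = -20
M(o) = 13 + o (M(o) = 9 - (-4 - o) = 9 + (4 + o) = 13 + o)
((M(6)*2)*z(-2) + (Z(5, -5) + 4)*(-5))² = (((13 + 6)*2)*0 + (-20 + 4)*(-5))² = ((19*2)*0 - 16*(-5))² = (38*0 + 80)² = (0 + 80)² = 80² = 6400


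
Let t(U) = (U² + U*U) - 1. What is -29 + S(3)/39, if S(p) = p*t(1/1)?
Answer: -376/13 ≈ -28.923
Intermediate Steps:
t(U) = -1 + 2*U² (t(U) = (U² + U²) - 1 = 2*U² - 1 = -1 + 2*U²)
S(p) = p (S(p) = p*(-1 + 2*(1/1)²) = p*(-1 + 2*1²) = p*(-1 + 2*1) = p*(-1 + 2) = p*1 = p)
-29 + S(3)/39 = -29 + 3/39 = -29 + 3*(1/39) = -29 + 1/13 = -376/13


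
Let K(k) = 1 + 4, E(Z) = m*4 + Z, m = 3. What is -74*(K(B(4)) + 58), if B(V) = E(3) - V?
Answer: -4662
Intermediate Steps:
E(Z) = 12 + Z (E(Z) = 3*4 + Z = 12 + Z)
B(V) = 15 - V (B(V) = (12 + 3) - V = 15 - V)
K(k) = 5
-74*(K(B(4)) + 58) = -74*(5 + 58) = -74*63 = -4662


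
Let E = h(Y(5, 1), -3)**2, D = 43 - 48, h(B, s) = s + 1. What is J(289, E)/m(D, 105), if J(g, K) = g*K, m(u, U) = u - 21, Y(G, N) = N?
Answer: -578/13 ≈ -44.462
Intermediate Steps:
h(B, s) = 1 + s
D = -5
m(u, U) = -21 + u
E = 4 (E = (1 - 3)**2 = (-2)**2 = 4)
J(g, K) = K*g
J(289, E)/m(D, 105) = (4*289)/(-21 - 5) = 1156/(-26) = 1156*(-1/26) = -578/13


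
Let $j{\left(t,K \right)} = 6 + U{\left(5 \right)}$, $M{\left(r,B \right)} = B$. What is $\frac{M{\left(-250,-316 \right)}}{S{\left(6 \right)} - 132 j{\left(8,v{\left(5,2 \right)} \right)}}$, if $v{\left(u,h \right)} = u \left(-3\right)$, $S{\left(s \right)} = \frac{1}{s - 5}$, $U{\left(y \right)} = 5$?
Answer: $\frac{316}{1451} \approx 0.21778$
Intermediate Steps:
$S{\left(s \right)} = \frac{1}{-5 + s}$
$v{\left(u,h \right)} = - 3 u$
$j{\left(t,K \right)} = 11$ ($j{\left(t,K \right)} = 6 + 5 = 11$)
$\frac{M{\left(-250,-316 \right)}}{S{\left(6 \right)} - 132 j{\left(8,v{\left(5,2 \right)} \right)}} = - \frac{316}{\frac{1}{-5 + 6} - 1452} = - \frac{316}{1^{-1} - 1452} = - \frac{316}{1 - 1452} = - \frac{316}{-1451} = \left(-316\right) \left(- \frac{1}{1451}\right) = \frac{316}{1451}$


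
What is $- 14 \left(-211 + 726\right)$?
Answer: $-7210$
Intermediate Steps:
$- 14 \left(-211 + 726\right) = \left(-14\right) 515 = -7210$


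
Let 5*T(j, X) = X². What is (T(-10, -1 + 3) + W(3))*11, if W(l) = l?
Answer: 209/5 ≈ 41.800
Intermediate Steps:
T(j, X) = X²/5
(T(-10, -1 + 3) + W(3))*11 = ((-1 + 3)²/5 + 3)*11 = ((⅕)*2² + 3)*11 = ((⅕)*4 + 3)*11 = (⅘ + 3)*11 = (19/5)*11 = 209/5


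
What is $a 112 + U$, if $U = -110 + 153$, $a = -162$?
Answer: $-18101$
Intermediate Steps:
$U = 43$
$a 112 + U = \left(-162\right) 112 + 43 = -18144 + 43 = -18101$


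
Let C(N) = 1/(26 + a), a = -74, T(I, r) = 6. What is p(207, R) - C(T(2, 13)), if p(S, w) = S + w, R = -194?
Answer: 625/48 ≈ 13.021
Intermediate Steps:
C(N) = -1/48 (C(N) = 1/(26 - 74) = 1/(-48) = -1/48)
p(207, R) - C(T(2, 13)) = (207 - 194) - 1*(-1/48) = 13 + 1/48 = 625/48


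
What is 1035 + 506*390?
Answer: 198375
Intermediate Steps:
1035 + 506*390 = 1035 + 197340 = 198375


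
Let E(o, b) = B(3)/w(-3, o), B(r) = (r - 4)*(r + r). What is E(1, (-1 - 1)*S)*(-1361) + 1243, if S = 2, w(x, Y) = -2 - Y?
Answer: -1479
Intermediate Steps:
B(r) = 2*r*(-4 + r) (B(r) = (-4 + r)*(2*r) = 2*r*(-4 + r))
E(o, b) = -6/(-2 - o) (E(o, b) = (2*3*(-4 + 3))/(-2 - o) = (2*3*(-1))/(-2 - o) = -6/(-2 - o))
E(1, (-1 - 1)*S)*(-1361) + 1243 = (6/(2 + 1))*(-1361) + 1243 = (6/3)*(-1361) + 1243 = (6*(1/3))*(-1361) + 1243 = 2*(-1361) + 1243 = -2722 + 1243 = -1479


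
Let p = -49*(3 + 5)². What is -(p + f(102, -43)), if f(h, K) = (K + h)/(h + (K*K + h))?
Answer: 6438149/2053 ≈ 3136.0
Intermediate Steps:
f(h, K) = (K + h)/(K² + 2*h) (f(h, K) = (K + h)/(h + (K² + h)) = (K + h)/(h + (h + K²)) = (K + h)/(K² + 2*h))
p = -3136 (p = -49*8² = -49*64 = -3136)
-(p + f(102, -43)) = -(-3136 + (-43 + 102)/((-43)² + 2*102)) = -(-3136 + 59/(1849 + 204)) = -(-3136 + 59/2053) = -1*(-6438149/2053) = 6438149/2053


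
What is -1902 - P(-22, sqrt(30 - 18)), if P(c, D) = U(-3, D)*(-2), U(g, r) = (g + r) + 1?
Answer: -1906 + 4*sqrt(3) ≈ -1899.1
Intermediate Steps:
U(g, r) = 1 + g + r
P(c, D) = 4 - 2*D (P(c, D) = (1 - 3 + D)*(-2) = (-2 + D)*(-2) = 4 - 2*D)
-1902 - P(-22, sqrt(30 - 18)) = -1902 - (4 - 2*sqrt(30 - 18)) = -1902 - (4 - 4*sqrt(3)) = -1902 + (-4 + 4*sqrt(3)) = -1906 + 4*sqrt(3)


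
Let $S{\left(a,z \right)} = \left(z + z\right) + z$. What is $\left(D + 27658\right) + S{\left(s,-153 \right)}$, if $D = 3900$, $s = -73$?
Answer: $31099$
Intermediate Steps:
$S{\left(a,z \right)} = 3 z$ ($S{\left(a,z \right)} = 2 z + z = 3 z$)
$\left(D + 27658\right) + S{\left(s,-153 \right)} = \left(3900 + 27658\right) + 3 \left(-153\right) = 31558 - 459 = 31099$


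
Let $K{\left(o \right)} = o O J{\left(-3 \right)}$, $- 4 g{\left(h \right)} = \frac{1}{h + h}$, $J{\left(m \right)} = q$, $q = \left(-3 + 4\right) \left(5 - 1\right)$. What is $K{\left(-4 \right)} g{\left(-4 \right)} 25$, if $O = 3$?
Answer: $- \frac{75}{2} \approx -37.5$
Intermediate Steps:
$q = 4$ ($q = 1 \cdot 4 = 4$)
$J{\left(m \right)} = 4$
$g{\left(h \right)} = - \frac{1}{8 h}$ ($g{\left(h \right)} = - \frac{1}{4 \left(h + h\right)} = - \frac{1}{4 \cdot 2 h} = - \frac{\frac{1}{2} \frac{1}{h}}{4} = - \frac{1}{8 h}$)
$K{\left(o \right)} = 12 o$ ($K{\left(o \right)} = o 3 \cdot 4 = 3 o 4 = 12 o$)
$K{\left(-4 \right)} g{\left(-4 \right)} 25 = 12 \left(-4\right) \left(- \frac{1}{8 \left(-4\right)}\right) 25 = - 48 \left(\left(- \frac{1}{8}\right) \left(- \frac{1}{4}\right)\right) 25 = \left(-48\right) \frac{1}{32} \cdot 25 = \left(- \frac{3}{2}\right) 25 = - \frac{75}{2}$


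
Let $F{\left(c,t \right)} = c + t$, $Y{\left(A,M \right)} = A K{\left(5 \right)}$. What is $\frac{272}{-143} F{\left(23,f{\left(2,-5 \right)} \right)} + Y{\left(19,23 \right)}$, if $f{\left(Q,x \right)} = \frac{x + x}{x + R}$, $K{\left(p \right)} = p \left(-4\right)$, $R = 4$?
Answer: $- \frac{5756}{13} \approx -442.77$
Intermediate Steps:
$K{\left(p \right)} = - 4 p$
$f{\left(Q,x \right)} = \frac{2 x}{4 + x}$ ($f{\left(Q,x \right)} = \frac{x + x}{x + 4} = \frac{2 x}{4 + x}$)
$Y{\left(A,M \right)} = - 20 A$ ($Y{\left(A,M \right)} = A \left(\left(-4\right) 5\right) = A \left(-20\right) = - 20 A$)
$\frac{272}{-143} F{\left(23,f{\left(2,-5 \right)} \right)} + Y{\left(19,23 \right)} = \frac{272}{-143} \left(23 + 2 \left(-5\right) \frac{1}{4 - 5}\right) - 380 = 272 \left(- \frac{1}{143}\right) \left(23 + 2 \left(-5\right) \frac{1}{-1}\right) - 380 = - \frac{272 \left(23 + 2 \left(-5\right) \left(-1\right)\right)}{143} - 380 = - \frac{272 \left(23 + 10\right)}{143} - 380 = \left(- \frac{272}{143}\right) 33 - 380 = - \frac{816}{13} - 380 = - \frac{5756}{13}$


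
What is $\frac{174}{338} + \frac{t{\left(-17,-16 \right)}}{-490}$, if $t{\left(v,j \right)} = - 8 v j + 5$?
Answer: $\frac{409529}{82810} \approx 4.9454$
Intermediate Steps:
$t{\left(v,j \right)} = 5 - 8 j v$ ($t{\left(v,j \right)} = - 8 j v + 5 = 5 - 8 j v$)
$\frac{174}{338} + \frac{t{\left(-17,-16 \right)}}{-490} = \frac{174}{338} + \frac{5 - \left(-128\right) \left(-17\right)}{-490} = 174 \cdot \frac{1}{338} + \left(5 - 2176\right) \left(- \frac{1}{490}\right) = \frac{87}{169} - - \frac{2171}{490} = \frac{87}{169} + \frac{2171}{490} = \frac{409529}{82810}$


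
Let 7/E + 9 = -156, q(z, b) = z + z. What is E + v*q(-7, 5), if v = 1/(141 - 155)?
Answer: 158/165 ≈ 0.95758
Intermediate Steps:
q(z, b) = 2*z
E = -7/165 (E = 7/(-9 - 156) = 7/(-165) = 7*(-1/165) = -7/165 ≈ -0.042424)
v = -1/14 (v = 1/(-14) = -1/14 ≈ -0.071429)
E + v*q(-7, 5) = -7/165 - (-7)/7 = -7/165 - 1/14*(-14) = -7/165 + 1 = 158/165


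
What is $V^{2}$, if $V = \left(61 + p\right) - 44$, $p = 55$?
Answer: $5184$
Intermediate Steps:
$V = 72$ ($V = \left(61 + 55\right) - 44 = 116 - 44 = 72$)
$V^{2} = 72^{2} = 5184$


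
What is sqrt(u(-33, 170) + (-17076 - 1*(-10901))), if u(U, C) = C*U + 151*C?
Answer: sqrt(13885) ≈ 117.83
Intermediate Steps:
u(U, C) = 151*C + C*U
sqrt(u(-33, 170) + (-17076 - 1*(-10901))) = sqrt(170*(151 - 33) + (-17076 - 1*(-10901))) = sqrt(170*118 + (-17076 + 10901)) = sqrt(20060 - 6175) = sqrt(13885)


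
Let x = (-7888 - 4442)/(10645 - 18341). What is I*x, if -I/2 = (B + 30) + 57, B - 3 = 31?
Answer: -745965/1924 ≈ -387.72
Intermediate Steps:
B = 34 (B = 3 + 31 = 34)
x = 6165/3848 (x = -12330/(-7696) = -12330*(-1/7696) = 6165/3848 ≈ 1.6021)
I = -242 (I = -2*((34 + 30) + 57) = -2*(64 + 57) = -2*121 = -242)
I*x = -242*6165/3848 = -745965/1924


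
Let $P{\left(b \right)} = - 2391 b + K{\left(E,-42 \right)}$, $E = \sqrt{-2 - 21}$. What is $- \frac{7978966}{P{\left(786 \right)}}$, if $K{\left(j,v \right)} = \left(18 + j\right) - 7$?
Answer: $\frac{7497495244145}{1765912434624} + \frac{3989483 i \sqrt{23}}{1765912434624} \approx 4.2457 + 1.0835 \cdot 10^{-5} i$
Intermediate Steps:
$E = i \sqrt{23}$ ($E = \sqrt{-23} = i \sqrt{23} \approx 4.7958 i$)
$K{\left(j,v \right)} = 11 + j$
$P{\left(b \right)} = 11 - 2391 b + i \sqrt{23}$ ($P{\left(b \right)} = - 2391 b + \left(11 + i \sqrt{23}\right) = 11 - 2391 b + i \sqrt{23}$)
$- \frac{7978966}{P{\left(786 \right)}} = - \frac{7978966}{11 - 1879326 + i \sqrt{23}} = - \frac{7978966}{-1879315 + i \sqrt{23}}$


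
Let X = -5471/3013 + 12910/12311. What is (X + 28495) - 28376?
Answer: 4385616466/37093043 ≈ 118.23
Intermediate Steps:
X = -28455651/37093043 (X = -5471*1/3013 + 12910*(1/12311) = -5471/3013 + 12910/12311 = -28455651/37093043 ≈ -0.76714)
(X + 28495) - 28376 = (-28455651/37093043 + 28495) - 28376 = 1056937804634/37093043 - 28376 = 4385616466/37093043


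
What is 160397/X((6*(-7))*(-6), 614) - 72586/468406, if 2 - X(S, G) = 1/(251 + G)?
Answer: 32494058930618/404936987 ≈ 80245.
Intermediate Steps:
X(S, G) = 2 - 1/(251 + G)
160397/X((6*(-7))*(-6), 614) - 72586/468406 = 160397/(((501 + 2*614)/(251 + 614))) - 72586/468406 = 160397/(((501 + 1228)/865)) - 72586*1/468406 = 160397/(((1/865)*1729)) - 36293/234203 = 160397/(1729/865) - 36293/234203 = 160397*(865/1729) - 36293/234203 = 138743405/1729 - 36293/234203 = 32494058930618/404936987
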